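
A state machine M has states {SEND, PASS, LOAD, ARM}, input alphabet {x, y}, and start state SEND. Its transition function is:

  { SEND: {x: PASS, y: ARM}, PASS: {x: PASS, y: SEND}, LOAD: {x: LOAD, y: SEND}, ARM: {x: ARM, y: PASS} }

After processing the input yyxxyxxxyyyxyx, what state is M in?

start at SEND
read 'y': SEND → ARM
read 'y': ARM → PASS
read 'x': PASS → PASS
read 'x': PASS → PASS
read 'y': PASS → SEND
read 'x': SEND → PASS
read 'x': PASS → PASS
read 'x': PASS → PASS
read 'y': PASS → SEND
read 'y': SEND → ARM
read 'y': ARM → PASS
read 'x': PASS → PASS
read 'y': PASS → SEND
read 'x': SEND → PASS

PASS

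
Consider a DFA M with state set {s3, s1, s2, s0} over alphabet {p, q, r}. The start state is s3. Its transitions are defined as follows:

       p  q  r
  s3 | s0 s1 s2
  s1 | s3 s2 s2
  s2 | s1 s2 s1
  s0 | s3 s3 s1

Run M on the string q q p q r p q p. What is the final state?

Trace: s3 -q-> s1 -q-> s2 -p-> s1 -q-> s2 -r-> s1 -p-> s3 -q-> s1 -p-> s3

s3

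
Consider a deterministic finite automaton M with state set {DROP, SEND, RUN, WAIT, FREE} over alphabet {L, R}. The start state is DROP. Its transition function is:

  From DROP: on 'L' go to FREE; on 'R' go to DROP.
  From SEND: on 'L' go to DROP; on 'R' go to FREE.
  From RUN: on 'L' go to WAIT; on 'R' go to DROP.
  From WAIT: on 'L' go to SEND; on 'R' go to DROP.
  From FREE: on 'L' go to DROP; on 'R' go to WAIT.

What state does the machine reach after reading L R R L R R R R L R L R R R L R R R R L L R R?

DROP

DROP → FREE → WAIT → DROP → FREE → WAIT → DROP → DROP → DROP → FREE → WAIT → SEND → FREE → WAIT → DROP → FREE → WAIT → DROP → DROP → DROP → FREE → DROP → DROP → DROP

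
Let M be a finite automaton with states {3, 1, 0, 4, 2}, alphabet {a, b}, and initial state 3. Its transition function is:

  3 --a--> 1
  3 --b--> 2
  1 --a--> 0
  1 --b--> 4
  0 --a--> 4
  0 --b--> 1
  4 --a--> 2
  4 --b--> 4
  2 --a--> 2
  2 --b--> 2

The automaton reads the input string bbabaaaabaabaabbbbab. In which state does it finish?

2

Trace: 3 -b-> 2 -b-> 2 -a-> 2 -b-> 2 -a-> 2 -a-> 2 -a-> 2 -a-> 2 -b-> 2 -a-> 2 -a-> 2 -b-> 2 -a-> 2 -a-> 2 -b-> 2 -b-> 2 -b-> 2 -b-> 2 -a-> 2 -b-> 2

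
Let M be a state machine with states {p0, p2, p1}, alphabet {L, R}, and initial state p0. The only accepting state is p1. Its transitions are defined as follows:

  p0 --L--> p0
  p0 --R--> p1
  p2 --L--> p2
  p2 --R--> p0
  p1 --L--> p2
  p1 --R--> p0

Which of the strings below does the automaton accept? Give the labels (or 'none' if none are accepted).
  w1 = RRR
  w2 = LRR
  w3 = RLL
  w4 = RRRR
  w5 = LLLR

w1:
  start at p0
  read 'R': p0 → p1
  read 'R': p1 → p0
  read 'R': p0 → p1
  end p1, accepted
w2:
  start at p0
  read 'L': p0 → p0
  read 'R': p0 → p1
  read 'R': p1 → p0
  end p0, rejected
w3:
  start at p0
  read 'R': p0 → p1
  read 'L': p1 → p2
  read 'L': p2 → p2
  end p2, rejected
w4:
  start at p0
  read 'R': p0 → p1
  read 'R': p1 → p0
  read 'R': p0 → p1
  read 'R': p1 → p0
  end p0, rejected
w5:
  start at p0
  read 'L': p0 → p0
  read 'L': p0 → p0
  read 'L': p0 → p0
  read 'R': p0 → p1
  end p1, accepted

w1, w5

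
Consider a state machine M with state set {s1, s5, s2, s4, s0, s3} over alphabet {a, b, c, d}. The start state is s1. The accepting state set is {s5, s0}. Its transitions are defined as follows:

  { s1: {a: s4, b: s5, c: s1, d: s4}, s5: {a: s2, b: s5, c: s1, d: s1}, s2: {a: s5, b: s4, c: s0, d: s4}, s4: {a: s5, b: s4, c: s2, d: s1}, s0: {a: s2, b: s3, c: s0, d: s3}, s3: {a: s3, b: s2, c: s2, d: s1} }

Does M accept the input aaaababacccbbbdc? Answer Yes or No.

No

start at s1
read 'a': s1 → s4
read 'a': s4 → s5
read 'a': s5 → s2
read 'a': s2 → s5
read 'b': s5 → s5
read 'a': s5 → s2
read 'b': s2 → s4
read 'a': s4 → s5
read 'c': s5 → s1
read 'c': s1 → s1
read 'c': s1 → s1
read 'b': s1 → s5
read 'b': s5 → s5
read 'b': s5 → s5
read 'd': s5 → s1
read 'c': s1 → s1
End state s1 is not accepting.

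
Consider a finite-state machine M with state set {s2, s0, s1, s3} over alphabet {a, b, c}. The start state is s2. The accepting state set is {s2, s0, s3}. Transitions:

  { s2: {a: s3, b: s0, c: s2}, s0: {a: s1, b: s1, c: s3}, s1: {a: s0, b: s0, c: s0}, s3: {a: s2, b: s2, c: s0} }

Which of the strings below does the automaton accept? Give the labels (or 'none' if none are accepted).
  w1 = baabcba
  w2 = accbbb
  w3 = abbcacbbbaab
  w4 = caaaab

w1, w4

w1:
  start at s2
  read 'b': s2 → s0
  read 'a': s0 → s1
  read 'a': s1 → s0
  read 'b': s0 → s1
  read 'c': s1 → s0
  read 'b': s0 → s1
  read 'a': s1 → s0
  end s0, accepted
w2:
  start at s2
  read 'a': s2 → s3
  read 'c': s3 → s0
  read 'c': s0 → s3
  read 'b': s3 → s2
  read 'b': s2 → s0
  read 'b': s0 → s1
  end s1, rejected
w3:
  start at s2
  read 'a': s2 → s3
  read 'b': s3 → s2
  read 'b': s2 → s0
  read 'c': s0 → s3
  read 'a': s3 → s2
  read 'c': s2 → s2
  read 'b': s2 → s0
  read 'b': s0 → s1
  read 'b': s1 → s0
  read 'a': s0 → s1
  read 'a': s1 → s0
  read 'b': s0 → s1
  end s1, rejected
w4:
  start at s2
  read 'c': s2 → s2
  read 'a': s2 → s3
  read 'a': s3 → s2
  read 'a': s2 → s3
  read 'a': s3 → s2
  read 'b': s2 → s0
  end s0, accepted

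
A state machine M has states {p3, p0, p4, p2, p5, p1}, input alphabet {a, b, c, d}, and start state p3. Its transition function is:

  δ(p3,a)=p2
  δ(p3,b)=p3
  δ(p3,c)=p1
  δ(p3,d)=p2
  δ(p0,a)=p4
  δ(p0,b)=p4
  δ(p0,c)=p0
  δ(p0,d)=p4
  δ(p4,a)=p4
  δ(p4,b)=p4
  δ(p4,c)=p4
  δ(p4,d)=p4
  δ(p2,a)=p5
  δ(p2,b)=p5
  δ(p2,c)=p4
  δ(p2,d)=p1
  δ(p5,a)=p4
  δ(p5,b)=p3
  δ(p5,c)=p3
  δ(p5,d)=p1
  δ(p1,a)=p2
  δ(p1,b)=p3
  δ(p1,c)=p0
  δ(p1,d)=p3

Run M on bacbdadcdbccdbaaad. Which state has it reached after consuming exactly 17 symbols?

start at p3
read 'b': p3 → p3
read 'a': p3 → p2
read 'c': p2 → p4
read 'b': p4 → p4
read 'd': p4 → p4
read 'a': p4 → p4
read 'd': p4 → p4
read 'c': p4 → p4
read 'd': p4 → p4
read 'b': p4 → p4
read 'c': p4 → p4
read 'c': p4 → p4
read 'd': p4 → p4
read 'b': p4 → p4
read 'a': p4 → p4
read 'a': p4 → p4
read 'a': p4 → p4
After 17 symbols: p4.

p4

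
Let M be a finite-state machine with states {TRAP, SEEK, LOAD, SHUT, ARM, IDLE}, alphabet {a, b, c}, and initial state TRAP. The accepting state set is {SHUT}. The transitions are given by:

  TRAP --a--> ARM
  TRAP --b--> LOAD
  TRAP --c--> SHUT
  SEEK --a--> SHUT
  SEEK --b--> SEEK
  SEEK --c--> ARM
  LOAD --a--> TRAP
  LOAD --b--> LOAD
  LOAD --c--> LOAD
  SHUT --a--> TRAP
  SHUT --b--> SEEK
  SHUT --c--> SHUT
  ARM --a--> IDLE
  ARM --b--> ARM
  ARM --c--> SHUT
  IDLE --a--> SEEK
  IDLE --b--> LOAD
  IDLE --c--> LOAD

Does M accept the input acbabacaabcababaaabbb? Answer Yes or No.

TRAP → ARM → SHUT → SEEK → SHUT → SEEK → SHUT → SHUT → TRAP → ARM → ARM → SHUT → TRAP → LOAD → TRAP → LOAD → TRAP → ARM → IDLE → LOAD → LOAD → LOAD
End state LOAD is not accepting.

No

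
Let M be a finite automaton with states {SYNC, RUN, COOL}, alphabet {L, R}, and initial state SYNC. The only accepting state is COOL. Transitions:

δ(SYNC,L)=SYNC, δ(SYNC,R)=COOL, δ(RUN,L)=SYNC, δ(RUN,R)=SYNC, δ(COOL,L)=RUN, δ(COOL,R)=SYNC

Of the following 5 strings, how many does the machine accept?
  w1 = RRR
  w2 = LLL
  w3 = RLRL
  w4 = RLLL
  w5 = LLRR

w1: Trace: SYNC -R-> COOL -R-> SYNC -R-> COOL  → end COOL, accepted
w2: Trace: SYNC -L-> SYNC -L-> SYNC -L-> SYNC  → end SYNC, rejected
w3: Trace: SYNC -R-> COOL -L-> RUN -R-> SYNC -L-> SYNC  → end SYNC, rejected
w4: Trace: SYNC -R-> COOL -L-> RUN -L-> SYNC -L-> SYNC  → end SYNC, rejected
w5: Trace: SYNC -L-> SYNC -L-> SYNC -R-> COOL -R-> SYNC  → end SYNC, rejected

1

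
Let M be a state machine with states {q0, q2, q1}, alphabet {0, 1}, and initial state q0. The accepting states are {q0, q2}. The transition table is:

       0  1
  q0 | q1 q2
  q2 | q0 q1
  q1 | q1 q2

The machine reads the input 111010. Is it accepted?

Yes

start at q0
read '1': q0 → q2
read '1': q2 → q1
read '1': q1 → q2
read '0': q2 → q0
read '1': q0 → q2
read '0': q2 → q0
End state q0 is accepting.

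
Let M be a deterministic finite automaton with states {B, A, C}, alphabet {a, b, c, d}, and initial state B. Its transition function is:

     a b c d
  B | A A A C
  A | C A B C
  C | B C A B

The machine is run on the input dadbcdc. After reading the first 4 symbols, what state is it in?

start at B
read 'd': B → C
read 'a': C → B
read 'd': B → C
read 'b': C → C
After 4 symbols: C.

C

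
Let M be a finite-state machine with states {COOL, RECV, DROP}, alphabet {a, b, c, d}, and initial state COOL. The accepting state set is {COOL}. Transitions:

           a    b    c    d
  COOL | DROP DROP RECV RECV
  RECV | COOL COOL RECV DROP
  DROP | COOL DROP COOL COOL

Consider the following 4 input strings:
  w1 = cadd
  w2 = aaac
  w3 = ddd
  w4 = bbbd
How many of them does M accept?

3

w1: COOL → RECV → COOL → RECV → DROP  → end DROP, rejected
w2: COOL → DROP → COOL → DROP → COOL  → end COOL, accepted
w3: COOL → RECV → DROP → COOL  → end COOL, accepted
w4: COOL → DROP → DROP → DROP → COOL  → end COOL, accepted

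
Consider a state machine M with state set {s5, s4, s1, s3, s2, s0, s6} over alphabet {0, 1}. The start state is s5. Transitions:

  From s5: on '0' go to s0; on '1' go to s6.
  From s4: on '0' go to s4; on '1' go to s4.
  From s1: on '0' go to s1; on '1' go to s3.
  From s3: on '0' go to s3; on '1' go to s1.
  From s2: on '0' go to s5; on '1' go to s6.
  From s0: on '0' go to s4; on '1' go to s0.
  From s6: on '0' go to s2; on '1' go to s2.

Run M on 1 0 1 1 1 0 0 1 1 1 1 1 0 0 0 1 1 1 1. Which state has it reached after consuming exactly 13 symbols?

s2

start at s5
read '1': s5 → s6
read '0': s6 → s2
read '1': s2 → s6
read '1': s6 → s2
read '1': s2 → s6
read '0': s6 → s2
read '0': s2 → s5
read '1': s5 → s6
read '1': s6 → s2
read '1': s2 → s6
read '1': s6 → s2
read '1': s2 → s6
read '0': s6 → s2
After 13 symbols: s2.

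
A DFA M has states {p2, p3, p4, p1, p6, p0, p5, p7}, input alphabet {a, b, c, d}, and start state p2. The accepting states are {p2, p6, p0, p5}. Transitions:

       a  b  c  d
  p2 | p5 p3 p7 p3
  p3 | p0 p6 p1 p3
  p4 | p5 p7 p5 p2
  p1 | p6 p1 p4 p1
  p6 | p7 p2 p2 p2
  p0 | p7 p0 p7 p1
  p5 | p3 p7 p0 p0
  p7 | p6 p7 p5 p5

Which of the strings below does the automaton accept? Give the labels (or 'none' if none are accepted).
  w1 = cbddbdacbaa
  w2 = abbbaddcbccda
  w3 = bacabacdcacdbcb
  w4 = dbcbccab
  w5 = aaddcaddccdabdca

w1: p2 → p7 → p7 → p5 → p0 → p0 → p1 → p6 → p2 → p3 → p0 → p7  → end p7, rejected
w2: p2 → p5 → p7 → p7 → p7 → p6 → p2 → p3 → p1 → p1 → p4 → p5 → p0 → p7  → end p7, rejected
w3: p2 → p3 → p0 → p7 → p6 → p2 → p5 → p0 → p1 → p4 → p5 → p0 → p1 → p1 → p4 → p7  → end p7, rejected
w4: p2 → p3 → p6 → p2 → p3 → p1 → p4 → p5 → p7  → end p7, rejected
w5: p2 → p5 → p3 → p3 → p3 → p1 → p6 → p2 → p3 → p1 → p4 → p2 → p5 → p7 → p5 → p0 → p7  → end p7, rejected

none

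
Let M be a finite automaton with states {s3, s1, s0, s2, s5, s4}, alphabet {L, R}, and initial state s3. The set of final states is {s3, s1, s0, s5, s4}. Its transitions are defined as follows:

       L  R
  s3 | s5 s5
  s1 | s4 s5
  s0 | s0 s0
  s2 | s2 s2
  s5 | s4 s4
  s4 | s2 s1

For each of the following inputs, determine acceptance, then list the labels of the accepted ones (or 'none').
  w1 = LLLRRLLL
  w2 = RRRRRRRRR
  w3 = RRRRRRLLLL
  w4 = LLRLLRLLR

w2

w1: Trace: s3 -L-> s5 -L-> s4 -L-> s2 -R-> s2 -R-> s2 -L-> s2 -L-> s2 -L-> s2  → end s2, rejected
w2: Trace: s3 -R-> s5 -R-> s4 -R-> s1 -R-> s5 -R-> s4 -R-> s1 -R-> s5 -R-> s4 -R-> s1  → end s1, accepted
w3: Trace: s3 -R-> s5 -R-> s4 -R-> s1 -R-> s5 -R-> s4 -R-> s1 -L-> s4 -L-> s2 -L-> s2 -L-> s2  → end s2, rejected
w4: Trace: s3 -L-> s5 -L-> s4 -R-> s1 -L-> s4 -L-> s2 -R-> s2 -L-> s2 -L-> s2 -R-> s2  → end s2, rejected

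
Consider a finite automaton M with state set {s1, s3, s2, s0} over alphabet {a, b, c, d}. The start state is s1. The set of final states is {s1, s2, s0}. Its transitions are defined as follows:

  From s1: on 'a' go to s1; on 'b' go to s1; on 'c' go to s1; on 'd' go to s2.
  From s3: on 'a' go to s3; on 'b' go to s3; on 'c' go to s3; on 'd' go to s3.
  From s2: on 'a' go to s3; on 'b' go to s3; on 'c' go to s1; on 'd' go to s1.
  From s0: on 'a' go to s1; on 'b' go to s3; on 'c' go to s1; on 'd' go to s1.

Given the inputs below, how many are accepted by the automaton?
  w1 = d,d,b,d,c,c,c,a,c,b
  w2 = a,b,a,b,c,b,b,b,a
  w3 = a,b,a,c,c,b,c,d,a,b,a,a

w1: s1 → s2 → s1 → s1 → s2 → s1 → s1 → s1 → s1 → s1 → s1  → end s1, accepted
w2: s1 → s1 → s1 → s1 → s1 → s1 → s1 → s1 → s1 → s1  → end s1, accepted
w3: s1 → s1 → s1 → s1 → s1 → s1 → s1 → s1 → s2 → s3 → s3 → s3 → s3  → end s3, rejected

2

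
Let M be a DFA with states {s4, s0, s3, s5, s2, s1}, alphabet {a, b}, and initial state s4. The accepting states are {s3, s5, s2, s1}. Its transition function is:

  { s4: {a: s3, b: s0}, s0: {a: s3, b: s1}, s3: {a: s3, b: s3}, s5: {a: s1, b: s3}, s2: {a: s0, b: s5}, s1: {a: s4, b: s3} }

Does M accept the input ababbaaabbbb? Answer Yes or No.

Yes

s4 → s3 → s3 → s3 → s3 → s3 → s3 → s3 → s3 → s3 → s3 → s3 → s3
End state s3 is accepting.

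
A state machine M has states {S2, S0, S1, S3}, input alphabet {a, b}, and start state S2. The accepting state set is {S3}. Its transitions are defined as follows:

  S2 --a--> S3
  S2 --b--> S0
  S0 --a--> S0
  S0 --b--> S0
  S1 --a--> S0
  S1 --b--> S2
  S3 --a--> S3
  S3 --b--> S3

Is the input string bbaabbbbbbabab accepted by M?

S2 → S0 → S0 → S0 → S0 → S0 → S0 → S0 → S0 → S0 → S0 → S0 → S0 → S0 → S0
End state S0 is not accepting.

No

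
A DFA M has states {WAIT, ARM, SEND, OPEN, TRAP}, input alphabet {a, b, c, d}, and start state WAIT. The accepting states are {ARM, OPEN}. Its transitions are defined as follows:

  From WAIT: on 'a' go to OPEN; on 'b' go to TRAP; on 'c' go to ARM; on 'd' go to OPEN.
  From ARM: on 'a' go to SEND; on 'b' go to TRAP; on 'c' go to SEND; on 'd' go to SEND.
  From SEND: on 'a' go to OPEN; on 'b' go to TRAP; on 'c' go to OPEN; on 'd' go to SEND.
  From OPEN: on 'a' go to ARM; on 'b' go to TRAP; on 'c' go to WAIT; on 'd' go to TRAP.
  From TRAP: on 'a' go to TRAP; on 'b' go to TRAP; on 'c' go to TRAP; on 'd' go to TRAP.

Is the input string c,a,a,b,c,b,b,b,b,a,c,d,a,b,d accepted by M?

Trace: WAIT -c-> ARM -a-> SEND -a-> OPEN -b-> TRAP -c-> TRAP -b-> TRAP -b-> TRAP -b-> TRAP -b-> TRAP -a-> TRAP -c-> TRAP -d-> TRAP -a-> TRAP -b-> TRAP -d-> TRAP
End state TRAP is not accepting.

No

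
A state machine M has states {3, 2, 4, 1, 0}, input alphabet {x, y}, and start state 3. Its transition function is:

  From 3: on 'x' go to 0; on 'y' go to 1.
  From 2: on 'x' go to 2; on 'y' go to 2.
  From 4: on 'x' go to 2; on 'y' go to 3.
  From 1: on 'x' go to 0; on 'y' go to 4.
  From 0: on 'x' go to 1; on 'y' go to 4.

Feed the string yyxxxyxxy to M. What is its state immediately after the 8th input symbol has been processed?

start at 3
read 'y': 3 → 1
read 'y': 1 → 4
read 'x': 4 → 2
read 'x': 2 → 2
read 'x': 2 → 2
read 'y': 2 → 2
read 'x': 2 → 2
read 'x': 2 → 2
After 8 symbols: 2.

2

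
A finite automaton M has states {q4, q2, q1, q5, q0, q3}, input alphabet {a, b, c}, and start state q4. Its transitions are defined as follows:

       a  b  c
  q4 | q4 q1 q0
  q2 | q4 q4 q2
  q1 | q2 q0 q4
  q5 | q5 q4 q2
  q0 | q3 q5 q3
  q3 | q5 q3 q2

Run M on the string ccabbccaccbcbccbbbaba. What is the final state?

q4 → q0 → q3 → q5 → q4 → q1 → q4 → q0 → q3 → q2 → q2 → q4 → q0 → q5 → q2 → q2 → q4 → q1 → q0 → q3 → q3 → q5

q5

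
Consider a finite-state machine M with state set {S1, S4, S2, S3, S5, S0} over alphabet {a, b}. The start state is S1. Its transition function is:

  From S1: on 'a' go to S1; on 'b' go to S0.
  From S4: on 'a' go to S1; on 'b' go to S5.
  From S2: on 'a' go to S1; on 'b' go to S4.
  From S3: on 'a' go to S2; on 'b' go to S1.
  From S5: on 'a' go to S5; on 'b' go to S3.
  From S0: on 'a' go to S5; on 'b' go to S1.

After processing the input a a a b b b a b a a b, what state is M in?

S0

Trace: S1 -a-> S1 -a-> S1 -a-> S1 -b-> S0 -b-> S1 -b-> S0 -a-> S5 -b-> S3 -a-> S2 -a-> S1 -b-> S0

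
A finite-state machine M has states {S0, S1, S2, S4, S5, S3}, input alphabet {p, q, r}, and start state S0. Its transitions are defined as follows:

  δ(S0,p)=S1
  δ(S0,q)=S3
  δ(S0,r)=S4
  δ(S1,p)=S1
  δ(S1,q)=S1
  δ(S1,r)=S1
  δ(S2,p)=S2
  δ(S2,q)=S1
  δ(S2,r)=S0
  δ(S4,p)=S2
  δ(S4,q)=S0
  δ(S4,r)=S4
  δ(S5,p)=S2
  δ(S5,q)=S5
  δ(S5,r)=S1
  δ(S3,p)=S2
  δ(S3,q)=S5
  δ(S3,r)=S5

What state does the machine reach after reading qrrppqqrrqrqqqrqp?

S1

S0 → S3 → S5 → S1 → S1 → S1 → S1 → S1 → S1 → S1 → S1 → S1 → S1 → S1 → S1 → S1 → S1 → S1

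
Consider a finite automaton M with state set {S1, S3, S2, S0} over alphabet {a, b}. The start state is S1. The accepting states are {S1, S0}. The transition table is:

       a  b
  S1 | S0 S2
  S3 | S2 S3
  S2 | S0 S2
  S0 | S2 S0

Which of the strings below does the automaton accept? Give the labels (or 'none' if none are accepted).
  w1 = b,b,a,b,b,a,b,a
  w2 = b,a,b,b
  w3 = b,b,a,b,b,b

w1, w2, w3

w1: Trace: S1 -b-> S2 -b-> S2 -a-> S0 -b-> S0 -b-> S0 -a-> S2 -b-> S2 -a-> S0  → end S0, accepted
w2: Trace: S1 -b-> S2 -a-> S0 -b-> S0 -b-> S0  → end S0, accepted
w3: Trace: S1 -b-> S2 -b-> S2 -a-> S0 -b-> S0 -b-> S0 -b-> S0  → end S0, accepted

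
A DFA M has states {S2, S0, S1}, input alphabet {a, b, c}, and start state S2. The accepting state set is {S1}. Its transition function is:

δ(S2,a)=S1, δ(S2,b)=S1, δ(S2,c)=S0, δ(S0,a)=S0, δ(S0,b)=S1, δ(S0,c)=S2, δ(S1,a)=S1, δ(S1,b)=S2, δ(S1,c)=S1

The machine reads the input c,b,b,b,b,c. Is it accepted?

Trace: S2 -c-> S0 -b-> S1 -b-> S2 -b-> S1 -b-> S2 -c-> S0
End state S0 is not accepting.

No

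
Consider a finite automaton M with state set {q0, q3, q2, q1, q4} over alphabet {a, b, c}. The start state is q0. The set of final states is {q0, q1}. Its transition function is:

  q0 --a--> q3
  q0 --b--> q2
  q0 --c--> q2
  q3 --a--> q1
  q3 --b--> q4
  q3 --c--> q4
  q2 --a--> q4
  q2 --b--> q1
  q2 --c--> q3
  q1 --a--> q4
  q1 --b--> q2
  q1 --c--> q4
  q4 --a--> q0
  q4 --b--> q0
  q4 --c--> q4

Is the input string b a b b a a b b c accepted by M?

start at q0
read 'b': q0 → q2
read 'a': q2 → q4
read 'b': q4 → q0
read 'b': q0 → q2
read 'a': q2 → q4
read 'a': q4 → q0
read 'b': q0 → q2
read 'b': q2 → q1
read 'c': q1 → q4
End state q4 is not accepting.

No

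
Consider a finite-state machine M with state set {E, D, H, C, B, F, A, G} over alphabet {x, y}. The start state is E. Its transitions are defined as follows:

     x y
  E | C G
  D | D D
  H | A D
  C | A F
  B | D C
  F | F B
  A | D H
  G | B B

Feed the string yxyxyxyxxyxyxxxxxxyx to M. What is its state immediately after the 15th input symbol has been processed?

D

Trace: E -y-> G -x-> B -y-> C -x-> A -y-> H -x-> A -y-> H -x-> A -x-> D -y-> D -x-> D -y-> D -x-> D -x-> D -x-> D
After 15 symbols: D.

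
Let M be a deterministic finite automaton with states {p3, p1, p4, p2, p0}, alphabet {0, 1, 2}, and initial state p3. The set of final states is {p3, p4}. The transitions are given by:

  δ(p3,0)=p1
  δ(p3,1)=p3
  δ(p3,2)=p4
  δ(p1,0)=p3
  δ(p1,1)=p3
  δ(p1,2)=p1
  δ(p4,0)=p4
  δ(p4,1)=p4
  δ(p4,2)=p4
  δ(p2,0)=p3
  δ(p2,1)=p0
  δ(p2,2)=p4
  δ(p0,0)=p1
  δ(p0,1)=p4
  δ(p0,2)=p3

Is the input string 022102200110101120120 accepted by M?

Yes

Trace: p3 -0-> p1 -2-> p1 -2-> p1 -1-> p3 -0-> p1 -2-> p1 -2-> p1 -0-> p3 -0-> p1 -1-> p3 -1-> p3 -0-> p1 -1-> p3 -0-> p1 -1-> p3 -1-> p3 -2-> p4 -0-> p4 -1-> p4 -2-> p4 -0-> p4
End state p4 is accepting.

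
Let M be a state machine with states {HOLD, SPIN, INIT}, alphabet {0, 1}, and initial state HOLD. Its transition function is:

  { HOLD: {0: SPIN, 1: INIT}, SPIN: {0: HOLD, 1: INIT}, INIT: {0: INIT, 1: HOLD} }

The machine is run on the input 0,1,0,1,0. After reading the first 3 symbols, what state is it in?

Trace: HOLD -0-> SPIN -1-> INIT -0-> INIT
After 3 symbols: INIT.

INIT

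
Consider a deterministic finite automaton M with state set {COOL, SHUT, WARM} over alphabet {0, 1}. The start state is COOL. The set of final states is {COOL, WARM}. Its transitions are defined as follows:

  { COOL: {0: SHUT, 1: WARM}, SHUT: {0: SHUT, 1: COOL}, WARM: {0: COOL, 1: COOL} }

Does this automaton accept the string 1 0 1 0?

start at COOL
read '1': COOL → WARM
read '0': WARM → COOL
read '1': COOL → WARM
read '0': WARM → COOL
End state COOL is accepting.

Yes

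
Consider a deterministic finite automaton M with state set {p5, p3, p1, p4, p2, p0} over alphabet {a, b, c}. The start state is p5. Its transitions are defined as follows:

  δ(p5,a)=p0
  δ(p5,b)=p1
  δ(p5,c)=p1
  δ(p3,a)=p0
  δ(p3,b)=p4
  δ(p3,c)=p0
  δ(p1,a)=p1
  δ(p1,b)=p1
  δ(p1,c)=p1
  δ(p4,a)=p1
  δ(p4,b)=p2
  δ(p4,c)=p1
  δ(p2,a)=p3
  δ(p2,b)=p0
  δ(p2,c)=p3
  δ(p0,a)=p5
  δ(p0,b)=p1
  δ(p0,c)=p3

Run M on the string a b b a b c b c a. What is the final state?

p1

start at p5
read 'a': p5 → p0
read 'b': p0 → p1
read 'b': p1 → p1
read 'a': p1 → p1
read 'b': p1 → p1
read 'c': p1 → p1
read 'b': p1 → p1
read 'c': p1 → p1
read 'a': p1 → p1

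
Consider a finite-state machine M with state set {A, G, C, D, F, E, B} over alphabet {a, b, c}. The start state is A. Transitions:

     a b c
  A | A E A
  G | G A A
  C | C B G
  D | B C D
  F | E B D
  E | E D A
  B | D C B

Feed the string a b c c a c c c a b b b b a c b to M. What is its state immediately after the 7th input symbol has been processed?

A → A → E → A → A → A → A → A
After 7 symbols: A.

A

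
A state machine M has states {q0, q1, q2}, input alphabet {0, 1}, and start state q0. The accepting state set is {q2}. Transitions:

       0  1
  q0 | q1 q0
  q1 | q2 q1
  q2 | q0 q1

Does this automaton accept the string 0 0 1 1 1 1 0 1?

q0 → q1 → q2 → q1 → q1 → q1 → q1 → q2 → q1
End state q1 is not accepting.

No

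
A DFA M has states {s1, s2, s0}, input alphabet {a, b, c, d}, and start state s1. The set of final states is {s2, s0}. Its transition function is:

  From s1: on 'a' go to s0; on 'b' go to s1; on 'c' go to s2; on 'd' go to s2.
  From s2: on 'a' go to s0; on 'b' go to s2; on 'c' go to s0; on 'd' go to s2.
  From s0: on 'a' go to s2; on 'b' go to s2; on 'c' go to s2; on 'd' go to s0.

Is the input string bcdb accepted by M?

Yes

Trace: s1 -b-> s1 -c-> s2 -d-> s2 -b-> s2
End state s2 is accepting.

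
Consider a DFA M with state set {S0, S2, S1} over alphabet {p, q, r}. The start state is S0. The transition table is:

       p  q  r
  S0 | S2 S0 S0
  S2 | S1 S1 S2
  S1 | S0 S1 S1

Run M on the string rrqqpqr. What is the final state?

S1

start at S0
read 'r': S0 → S0
read 'r': S0 → S0
read 'q': S0 → S0
read 'q': S0 → S0
read 'p': S0 → S2
read 'q': S2 → S1
read 'r': S1 → S1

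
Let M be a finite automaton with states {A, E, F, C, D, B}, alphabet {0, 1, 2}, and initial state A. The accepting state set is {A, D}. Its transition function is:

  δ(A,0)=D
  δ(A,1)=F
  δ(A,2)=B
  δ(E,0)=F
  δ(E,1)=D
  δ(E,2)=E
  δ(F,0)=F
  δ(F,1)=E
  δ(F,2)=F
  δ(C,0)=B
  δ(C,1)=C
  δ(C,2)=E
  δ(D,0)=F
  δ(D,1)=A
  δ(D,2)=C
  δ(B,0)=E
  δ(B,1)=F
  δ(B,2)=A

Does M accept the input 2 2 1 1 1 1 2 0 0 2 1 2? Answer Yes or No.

No

A → B → A → F → E → D → A → B → E → F → F → E → E
End state E is not accepting.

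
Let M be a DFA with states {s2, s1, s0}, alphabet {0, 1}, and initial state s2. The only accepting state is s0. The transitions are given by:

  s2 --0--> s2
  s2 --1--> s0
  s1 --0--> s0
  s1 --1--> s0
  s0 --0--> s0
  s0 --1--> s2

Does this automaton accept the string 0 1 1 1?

s2 → s2 → s0 → s2 → s0
End state s0 is accepting.

Yes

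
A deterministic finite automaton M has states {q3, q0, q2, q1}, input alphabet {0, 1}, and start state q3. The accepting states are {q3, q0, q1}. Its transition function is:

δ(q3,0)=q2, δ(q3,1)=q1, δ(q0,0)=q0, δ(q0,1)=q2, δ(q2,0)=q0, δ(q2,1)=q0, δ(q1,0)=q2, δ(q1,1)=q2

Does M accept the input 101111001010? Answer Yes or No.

Yes

start at q3
read '1': q3 → q1
read '0': q1 → q2
read '1': q2 → q0
read '1': q0 → q2
read '1': q2 → q0
read '1': q0 → q2
read '0': q2 → q0
read '0': q0 → q0
read '1': q0 → q2
read '0': q2 → q0
read '1': q0 → q2
read '0': q2 → q0
End state q0 is accepting.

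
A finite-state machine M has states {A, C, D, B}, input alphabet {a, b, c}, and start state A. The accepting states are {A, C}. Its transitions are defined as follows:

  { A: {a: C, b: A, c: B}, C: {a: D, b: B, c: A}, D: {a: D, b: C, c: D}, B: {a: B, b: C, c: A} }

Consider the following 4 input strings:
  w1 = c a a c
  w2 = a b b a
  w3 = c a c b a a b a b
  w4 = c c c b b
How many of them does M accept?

2

w1: A → B → B → B → A  → end A, accepted
w2: A → C → B → C → D  → end D, rejected
w3: A → B → B → A → A → C → D → C → D → C  → end C, accepted
w4: A → B → A → B → C → B  → end B, rejected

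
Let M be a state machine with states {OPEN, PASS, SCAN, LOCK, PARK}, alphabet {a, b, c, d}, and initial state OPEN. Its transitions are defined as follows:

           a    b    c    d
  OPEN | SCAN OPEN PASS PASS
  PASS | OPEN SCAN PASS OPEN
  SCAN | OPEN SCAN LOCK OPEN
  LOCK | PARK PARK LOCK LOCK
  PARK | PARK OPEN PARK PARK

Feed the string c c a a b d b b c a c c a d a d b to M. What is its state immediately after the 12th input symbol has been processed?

PASS

start at OPEN
read 'c': OPEN → PASS
read 'c': PASS → PASS
read 'a': PASS → OPEN
read 'a': OPEN → SCAN
read 'b': SCAN → SCAN
read 'd': SCAN → OPEN
read 'b': OPEN → OPEN
read 'b': OPEN → OPEN
read 'c': OPEN → PASS
read 'a': PASS → OPEN
read 'c': OPEN → PASS
read 'c': PASS → PASS
After 12 symbols: PASS.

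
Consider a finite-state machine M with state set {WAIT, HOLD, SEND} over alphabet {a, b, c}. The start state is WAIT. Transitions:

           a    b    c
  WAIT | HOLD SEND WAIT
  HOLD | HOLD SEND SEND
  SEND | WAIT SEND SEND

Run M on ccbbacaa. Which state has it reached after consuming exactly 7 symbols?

HOLD

start at WAIT
read 'c': WAIT → WAIT
read 'c': WAIT → WAIT
read 'b': WAIT → SEND
read 'b': SEND → SEND
read 'a': SEND → WAIT
read 'c': WAIT → WAIT
read 'a': WAIT → HOLD
After 7 symbols: HOLD.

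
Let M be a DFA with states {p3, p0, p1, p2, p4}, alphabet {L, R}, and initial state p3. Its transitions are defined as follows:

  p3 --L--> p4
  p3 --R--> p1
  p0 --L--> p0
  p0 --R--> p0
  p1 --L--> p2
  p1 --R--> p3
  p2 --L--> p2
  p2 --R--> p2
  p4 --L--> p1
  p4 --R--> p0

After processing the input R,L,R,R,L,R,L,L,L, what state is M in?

Trace: p3 -R-> p1 -L-> p2 -R-> p2 -R-> p2 -L-> p2 -R-> p2 -L-> p2 -L-> p2 -L-> p2

p2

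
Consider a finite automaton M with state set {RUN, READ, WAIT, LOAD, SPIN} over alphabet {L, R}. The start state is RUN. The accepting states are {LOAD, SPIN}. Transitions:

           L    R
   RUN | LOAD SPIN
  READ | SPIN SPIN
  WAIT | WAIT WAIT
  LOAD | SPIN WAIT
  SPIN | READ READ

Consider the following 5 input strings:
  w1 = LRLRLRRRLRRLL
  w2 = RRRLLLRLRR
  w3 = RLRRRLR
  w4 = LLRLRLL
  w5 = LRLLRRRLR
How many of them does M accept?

1

w1:
  start at RUN
  read 'L': RUN → LOAD
  read 'R': LOAD → WAIT
  read 'L': WAIT → WAIT
  read 'R': WAIT → WAIT
  read 'L': WAIT → WAIT
  read 'R': WAIT → WAIT
  read 'R': WAIT → WAIT
  read 'R': WAIT → WAIT
  read 'L': WAIT → WAIT
  read 'R': WAIT → WAIT
  read 'R': WAIT → WAIT
  read 'L': WAIT → WAIT
  read 'L': WAIT → WAIT
  end WAIT, rejected
w2:
  start at RUN
  read 'R': RUN → SPIN
  read 'R': SPIN → READ
  read 'R': READ → SPIN
  read 'L': SPIN → READ
  read 'L': READ → SPIN
  read 'L': SPIN → READ
  read 'R': READ → SPIN
  read 'L': SPIN → READ
  read 'R': READ → SPIN
  read 'R': SPIN → READ
  end READ, rejected
w3:
  start at RUN
  read 'R': RUN → SPIN
  read 'L': SPIN → READ
  read 'R': READ → SPIN
  read 'R': SPIN → READ
  read 'R': READ → SPIN
  read 'L': SPIN → READ
  read 'R': READ → SPIN
  end SPIN, accepted
w4:
  start at RUN
  read 'L': RUN → LOAD
  read 'L': LOAD → SPIN
  read 'R': SPIN → READ
  read 'L': READ → SPIN
  read 'R': SPIN → READ
  read 'L': READ → SPIN
  read 'L': SPIN → READ
  end READ, rejected
w5:
  start at RUN
  read 'L': RUN → LOAD
  read 'R': LOAD → WAIT
  read 'L': WAIT → WAIT
  read 'L': WAIT → WAIT
  read 'R': WAIT → WAIT
  read 'R': WAIT → WAIT
  read 'R': WAIT → WAIT
  read 'L': WAIT → WAIT
  read 'R': WAIT → WAIT
  end WAIT, rejected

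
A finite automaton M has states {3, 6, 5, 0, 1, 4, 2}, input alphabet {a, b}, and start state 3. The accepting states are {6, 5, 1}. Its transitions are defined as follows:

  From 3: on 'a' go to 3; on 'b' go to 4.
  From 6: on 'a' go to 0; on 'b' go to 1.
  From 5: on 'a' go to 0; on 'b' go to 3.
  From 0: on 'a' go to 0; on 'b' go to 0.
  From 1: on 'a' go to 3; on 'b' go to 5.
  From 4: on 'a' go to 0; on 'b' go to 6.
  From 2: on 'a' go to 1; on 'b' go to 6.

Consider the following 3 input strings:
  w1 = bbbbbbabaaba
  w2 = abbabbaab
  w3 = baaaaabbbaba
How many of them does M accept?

0

w1:
  start at 3
  read 'b': 3 → 4
  read 'b': 4 → 6
  read 'b': 6 → 1
  read 'b': 1 → 5
  read 'b': 5 → 3
  read 'b': 3 → 4
  read 'a': 4 → 0
  read 'b': 0 → 0
  read 'a': 0 → 0
  read 'a': 0 → 0
  read 'b': 0 → 0
  read 'a': 0 → 0
  end 0, rejected
w2:
  start at 3
  read 'a': 3 → 3
  read 'b': 3 → 4
  read 'b': 4 → 6
  read 'a': 6 → 0
  read 'b': 0 → 0
  read 'b': 0 → 0
  read 'a': 0 → 0
  read 'a': 0 → 0
  read 'b': 0 → 0
  end 0, rejected
w3:
  start at 3
  read 'b': 3 → 4
  read 'a': 4 → 0
  read 'a': 0 → 0
  read 'a': 0 → 0
  read 'a': 0 → 0
  read 'a': 0 → 0
  read 'b': 0 → 0
  read 'b': 0 → 0
  read 'b': 0 → 0
  read 'a': 0 → 0
  read 'b': 0 → 0
  read 'a': 0 → 0
  end 0, rejected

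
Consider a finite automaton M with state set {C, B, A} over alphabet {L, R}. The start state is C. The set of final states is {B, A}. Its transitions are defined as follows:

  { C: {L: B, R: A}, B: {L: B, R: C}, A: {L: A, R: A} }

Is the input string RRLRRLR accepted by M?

Yes

C → A → A → A → A → A → A → A
End state A is accepting.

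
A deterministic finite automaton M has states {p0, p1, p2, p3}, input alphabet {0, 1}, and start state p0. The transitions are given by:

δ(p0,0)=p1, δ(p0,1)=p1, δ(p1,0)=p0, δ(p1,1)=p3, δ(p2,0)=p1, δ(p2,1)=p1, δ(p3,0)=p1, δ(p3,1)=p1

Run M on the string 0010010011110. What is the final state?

start at p0
read '0': p0 → p1
read '0': p1 → p0
read '1': p0 → p1
read '0': p1 → p0
read '0': p0 → p1
read '1': p1 → p3
read '0': p3 → p1
read '0': p1 → p0
read '1': p0 → p1
read '1': p1 → p3
read '1': p3 → p1
read '1': p1 → p3
read '0': p3 → p1

p1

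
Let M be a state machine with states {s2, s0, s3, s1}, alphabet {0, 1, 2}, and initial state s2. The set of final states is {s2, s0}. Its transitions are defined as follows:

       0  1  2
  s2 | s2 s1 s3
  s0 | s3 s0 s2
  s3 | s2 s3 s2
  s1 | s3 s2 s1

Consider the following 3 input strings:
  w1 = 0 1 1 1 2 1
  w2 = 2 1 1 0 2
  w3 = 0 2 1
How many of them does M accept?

w1: s2 → s2 → s1 → s2 → s1 → s1 → s2  → end s2, accepted
w2: s2 → s3 → s3 → s3 → s2 → s3  → end s3, rejected
w3: s2 → s2 → s3 → s3  → end s3, rejected

1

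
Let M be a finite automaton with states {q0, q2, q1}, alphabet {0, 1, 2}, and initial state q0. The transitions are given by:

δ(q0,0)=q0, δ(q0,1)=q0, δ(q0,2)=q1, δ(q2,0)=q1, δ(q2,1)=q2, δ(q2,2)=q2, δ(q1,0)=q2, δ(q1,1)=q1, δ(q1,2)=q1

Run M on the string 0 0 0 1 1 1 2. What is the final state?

start at q0
read '0': q0 → q0
read '0': q0 → q0
read '0': q0 → q0
read '1': q0 → q0
read '1': q0 → q0
read '1': q0 → q0
read '2': q0 → q1

q1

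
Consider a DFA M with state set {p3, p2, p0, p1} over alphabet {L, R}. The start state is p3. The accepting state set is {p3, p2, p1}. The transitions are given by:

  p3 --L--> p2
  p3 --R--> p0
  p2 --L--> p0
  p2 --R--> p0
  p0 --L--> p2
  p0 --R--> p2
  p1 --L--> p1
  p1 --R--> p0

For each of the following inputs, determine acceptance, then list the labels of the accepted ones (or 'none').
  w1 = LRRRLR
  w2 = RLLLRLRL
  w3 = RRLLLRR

w2

w1: p3 → p2 → p0 → p2 → p0 → p2 → p0  → end p0, rejected
w2: p3 → p0 → p2 → p0 → p2 → p0 → p2 → p0 → p2  → end p2, accepted
w3: p3 → p0 → p2 → p0 → p2 → p0 → p2 → p0  → end p0, rejected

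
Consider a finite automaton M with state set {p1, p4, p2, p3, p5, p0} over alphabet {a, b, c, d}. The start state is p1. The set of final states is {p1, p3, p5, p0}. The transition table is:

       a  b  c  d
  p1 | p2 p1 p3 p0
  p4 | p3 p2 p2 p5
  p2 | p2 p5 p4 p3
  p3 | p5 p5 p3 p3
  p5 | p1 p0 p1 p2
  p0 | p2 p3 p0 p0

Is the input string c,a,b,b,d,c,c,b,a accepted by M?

p1 → p3 → p5 → p0 → p3 → p3 → p3 → p3 → p5 → p1
End state p1 is accepting.

Yes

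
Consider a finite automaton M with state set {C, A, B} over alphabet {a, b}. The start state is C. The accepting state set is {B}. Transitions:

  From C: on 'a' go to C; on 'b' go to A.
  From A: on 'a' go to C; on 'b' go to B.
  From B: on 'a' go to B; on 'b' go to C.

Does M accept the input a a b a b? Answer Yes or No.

C → C → C → A → C → A
End state A is not accepting.

No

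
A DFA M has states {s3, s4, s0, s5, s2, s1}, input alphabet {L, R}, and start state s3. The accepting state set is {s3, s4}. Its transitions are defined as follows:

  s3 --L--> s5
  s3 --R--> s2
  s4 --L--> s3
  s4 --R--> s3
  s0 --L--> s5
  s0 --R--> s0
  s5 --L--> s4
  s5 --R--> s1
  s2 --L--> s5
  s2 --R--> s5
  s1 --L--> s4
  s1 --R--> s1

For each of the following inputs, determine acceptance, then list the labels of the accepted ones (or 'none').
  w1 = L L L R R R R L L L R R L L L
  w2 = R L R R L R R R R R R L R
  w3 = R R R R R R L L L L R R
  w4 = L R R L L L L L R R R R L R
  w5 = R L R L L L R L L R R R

w1: Trace: s3 -L-> s5 -L-> s4 -L-> s3 -R-> s2 -R-> s5 -R-> s1 -R-> s1 -L-> s4 -L-> s3 -L-> s5 -R-> s1 -R-> s1 -L-> s4 -L-> s3 -L-> s5  → end s5, rejected
w2: Trace: s3 -R-> s2 -L-> s5 -R-> s1 -R-> s1 -L-> s4 -R-> s3 -R-> s2 -R-> s5 -R-> s1 -R-> s1 -R-> s1 -L-> s4 -R-> s3  → end s3, accepted
w3: Trace: s3 -R-> s2 -R-> s5 -R-> s1 -R-> s1 -R-> s1 -R-> s1 -L-> s4 -L-> s3 -L-> s5 -L-> s4 -R-> s3 -R-> s2  → end s2, rejected
w4: Trace: s3 -L-> s5 -R-> s1 -R-> s1 -L-> s4 -L-> s3 -L-> s5 -L-> s4 -L-> s3 -R-> s2 -R-> s5 -R-> s1 -R-> s1 -L-> s4 -R-> s3  → end s3, accepted
w5: Trace: s3 -R-> s2 -L-> s5 -R-> s1 -L-> s4 -L-> s3 -L-> s5 -R-> s1 -L-> s4 -L-> s3 -R-> s2 -R-> s5 -R-> s1  → end s1, rejected

w2, w4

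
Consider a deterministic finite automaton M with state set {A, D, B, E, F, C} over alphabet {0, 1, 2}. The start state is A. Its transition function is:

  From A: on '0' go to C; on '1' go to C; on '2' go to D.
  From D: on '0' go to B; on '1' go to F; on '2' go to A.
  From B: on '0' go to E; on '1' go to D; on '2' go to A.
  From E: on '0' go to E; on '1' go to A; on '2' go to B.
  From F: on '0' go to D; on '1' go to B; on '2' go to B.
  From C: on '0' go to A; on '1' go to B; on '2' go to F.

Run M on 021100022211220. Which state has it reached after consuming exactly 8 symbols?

start at A
read '0': A → C
read '2': C → F
read '1': F → B
read '1': B → D
read '0': D → B
read '0': B → E
read '0': E → E
read '2': E → B
After 8 symbols: B.

B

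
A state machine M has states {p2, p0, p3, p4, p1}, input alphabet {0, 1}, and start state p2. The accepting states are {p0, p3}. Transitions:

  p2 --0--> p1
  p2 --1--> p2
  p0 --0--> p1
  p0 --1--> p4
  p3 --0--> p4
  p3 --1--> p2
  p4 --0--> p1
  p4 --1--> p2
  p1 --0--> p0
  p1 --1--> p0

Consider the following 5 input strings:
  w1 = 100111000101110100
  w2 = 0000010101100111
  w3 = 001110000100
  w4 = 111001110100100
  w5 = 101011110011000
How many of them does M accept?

3

w1: p2 → p2 → p1 → p0 → p4 → p2 → p2 → p1 → p0 → p1 → p0 → p1 → p0 → p4 → p2 → p1 → p0 → p1 → p0  → end p0, accepted
w2: p2 → p1 → p0 → p1 → p0 → p1 → p0 → p1 → p0 → p1 → p0 → p4 → p1 → p0 → p4 → p2 → p2  → end p2, rejected
w3: p2 → p1 → p0 → p4 → p2 → p2 → p1 → p0 → p1 → p0 → p4 → p1 → p0  → end p0, accepted
w4: p2 → p2 → p2 → p2 → p1 → p0 → p4 → p2 → p2 → p1 → p0 → p1 → p0 → p4 → p1 → p0  → end p0, accepted
w5: p2 → p2 → p1 → p0 → p1 → p0 → p4 → p2 → p2 → p1 → p0 → p4 → p2 → p1 → p0 → p1  → end p1, rejected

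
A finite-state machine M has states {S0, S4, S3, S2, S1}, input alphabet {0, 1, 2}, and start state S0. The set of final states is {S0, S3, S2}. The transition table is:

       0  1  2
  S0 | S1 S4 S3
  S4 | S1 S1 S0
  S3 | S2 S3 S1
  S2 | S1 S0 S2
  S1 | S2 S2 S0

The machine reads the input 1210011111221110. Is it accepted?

No

start at S0
read '1': S0 → S4
read '2': S4 → S0
read '1': S0 → S4
read '0': S4 → S1
read '0': S1 → S2
read '1': S2 → S0
read '1': S0 → S4
read '1': S4 → S1
read '1': S1 → S2
read '1': S2 → S0
read '2': S0 → S3
read '2': S3 → S1
read '1': S1 → S2
read '1': S2 → S0
read '1': S0 → S4
read '0': S4 → S1
End state S1 is not accepting.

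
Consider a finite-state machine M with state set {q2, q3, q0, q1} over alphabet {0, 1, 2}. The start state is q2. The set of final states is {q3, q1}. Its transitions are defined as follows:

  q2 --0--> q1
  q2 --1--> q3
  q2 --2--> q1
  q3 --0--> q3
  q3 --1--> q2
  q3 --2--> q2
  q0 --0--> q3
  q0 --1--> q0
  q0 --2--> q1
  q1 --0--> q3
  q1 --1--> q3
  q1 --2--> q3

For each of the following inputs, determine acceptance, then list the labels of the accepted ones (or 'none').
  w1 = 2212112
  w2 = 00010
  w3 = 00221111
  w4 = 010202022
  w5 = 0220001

w1, w2, w4

w1: q2 → q1 → q3 → q2 → q1 → q3 → q2 → q1  → end q1, accepted
w2: q2 → q1 → q3 → q3 → q2 → q1  → end q1, accepted
w3: q2 → q1 → q3 → q2 → q1 → q3 → q2 → q3 → q2  → end q2, rejected
w4: q2 → q1 → q3 → q3 → q2 → q1 → q3 → q3 → q2 → q1  → end q1, accepted
w5: q2 → q1 → q3 → q2 → q1 → q3 → q3 → q2  → end q2, rejected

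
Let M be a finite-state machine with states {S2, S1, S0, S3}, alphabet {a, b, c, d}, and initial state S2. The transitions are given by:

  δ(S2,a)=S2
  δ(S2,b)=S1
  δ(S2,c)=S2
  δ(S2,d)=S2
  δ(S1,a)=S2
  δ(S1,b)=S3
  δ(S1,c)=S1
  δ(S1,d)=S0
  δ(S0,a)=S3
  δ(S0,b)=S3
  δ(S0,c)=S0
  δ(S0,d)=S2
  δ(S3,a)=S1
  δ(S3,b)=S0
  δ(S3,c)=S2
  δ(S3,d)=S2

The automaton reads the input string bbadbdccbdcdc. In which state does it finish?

S2

start at S2
read 'b': S2 → S1
read 'b': S1 → S3
read 'a': S3 → S1
read 'd': S1 → S0
read 'b': S0 → S3
read 'd': S3 → S2
read 'c': S2 → S2
read 'c': S2 → S2
read 'b': S2 → S1
read 'd': S1 → S0
read 'c': S0 → S0
read 'd': S0 → S2
read 'c': S2 → S2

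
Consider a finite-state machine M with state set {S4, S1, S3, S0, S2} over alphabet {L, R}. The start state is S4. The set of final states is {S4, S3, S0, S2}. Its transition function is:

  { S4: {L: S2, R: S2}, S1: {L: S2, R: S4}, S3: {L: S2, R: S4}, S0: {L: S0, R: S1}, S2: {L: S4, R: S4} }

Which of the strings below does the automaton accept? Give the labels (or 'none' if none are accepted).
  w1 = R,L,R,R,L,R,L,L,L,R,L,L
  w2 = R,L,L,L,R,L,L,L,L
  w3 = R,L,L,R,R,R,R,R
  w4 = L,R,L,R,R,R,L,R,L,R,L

w1: Trace: S4 -R-> S2 -L-> S4 -R-> S2 -R-> S4 -L-> S2 -R-> S4 -L-> S2 -L-> S4 -L-> S2 -R-> S4 -L-> S2 -L-> S4  → end S4, accepted
w2: Trace: S4 -R-> S2 -L-> S4 -L-> S2 -L-> S4 -R-> S2 -L-> S4 -L-> S2 -L-> S4 -L-> S2  → end S2, accepted
w3: Trace: S4 -R-> S2 -L-> S4 -L-> S2 -R-> S4 -R-> S2 -R-> S4 -R-> S2 -R-> S4  → end S4, accepted
w4: Trace: S4 -L-> S2 -R-> S4 -L-> S2 -R-> S4 -R-> S2 -R-> S4 -L-> S2 -R-> S4 -L-> S2 -R-> S4 -L-> S2  → end S2, accepted

w1, w2, w3, w4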